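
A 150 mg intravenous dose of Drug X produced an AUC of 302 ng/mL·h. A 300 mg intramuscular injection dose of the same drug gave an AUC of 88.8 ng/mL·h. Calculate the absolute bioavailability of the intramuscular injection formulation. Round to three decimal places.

F = (AUC_ev / D_ev) / (AUC_iv / D_iv)
  = (88.8/300) / (302/150)
  = 0.296 / 2.01333 = 0.1470

F = 0.147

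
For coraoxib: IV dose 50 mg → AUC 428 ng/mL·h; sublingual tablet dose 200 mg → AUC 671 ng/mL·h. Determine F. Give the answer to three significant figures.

F = (AUC_ev / D_ev) / (AUC_iv / D_iv)
  = (671/200) / (428/50)
  = 3.355 / 8.56 = 0.3919

F = 0.392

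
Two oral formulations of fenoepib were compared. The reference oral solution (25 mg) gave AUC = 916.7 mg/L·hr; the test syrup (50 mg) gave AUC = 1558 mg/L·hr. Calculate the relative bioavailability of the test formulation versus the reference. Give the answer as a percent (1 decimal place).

F_rel = (AUC_test/D_test) / (AUC_ref/D_ref)
      = (1558/50) / (916.7/25)
      = 31.16 / 36.668 = 0.8498 = 84.98%

F_rel = 85.0%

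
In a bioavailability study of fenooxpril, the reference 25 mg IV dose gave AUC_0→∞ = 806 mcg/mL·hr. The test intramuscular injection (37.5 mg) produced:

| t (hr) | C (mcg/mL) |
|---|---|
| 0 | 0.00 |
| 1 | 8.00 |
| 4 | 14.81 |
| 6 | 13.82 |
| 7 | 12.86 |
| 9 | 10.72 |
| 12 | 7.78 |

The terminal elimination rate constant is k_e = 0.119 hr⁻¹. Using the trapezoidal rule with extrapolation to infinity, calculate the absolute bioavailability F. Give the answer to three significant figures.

Trapezoidal AUC_0→12 (intramuscular injection):
  [0→1]: (0.00+8.00)/2 × 1 = 4.0
  [1→4]: (8.00+14.81)/2 × 3 = 34.215
  [4→6]: (14.81+13.82)/2 × 2 = 28.63
  [6→7]: (13.82+12.86)/2 × 1 = 13.34
  [7→9]: (12.86+10.72)/2 × 2 = 23.58
  [9→12]: (10.72+7.78)/2 × 3 = 27.75
  Sum = 131.515 mcg/mL·hr
Tail: C_last/k_e = 7.78/0.119 = 65.378
AUC_0→∞ (intramuscular injection) = 131.515 + 65.378 = 196.893 mcg/mL·hr
F = (AUC_ev/D_ev)/(AUC_iv/D_iv) = (196.893/37.5)/(806/25) = 5.25048/32.24 = 0.1629

F = 0.163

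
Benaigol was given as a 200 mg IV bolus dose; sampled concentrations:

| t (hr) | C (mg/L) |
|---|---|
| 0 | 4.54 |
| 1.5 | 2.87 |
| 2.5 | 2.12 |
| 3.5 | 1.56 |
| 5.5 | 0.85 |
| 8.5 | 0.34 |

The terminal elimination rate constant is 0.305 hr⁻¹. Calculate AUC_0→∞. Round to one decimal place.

AUC = 15.2 mg/L·hr

Trapezoidal AUC_0→8.5:
  [0→1.5]: (4.54+2.87)/2 × 1.5 = 5.5575
  [1.5→2.5]: (2.87+2.12)/2 × 1 = 2.495
  [2.5→3.5]: (2.12+1.56)/2 × 1 = 1.84
  [3.5→5.5]: (1.56+0.85)/2 × 2 = 2.41
  [5.5→8.5]: (0.85+0.34)/2 × 3 = 1.785
  Sum = 14.0875 mg/L·hr
Extrapolated tail: C_last / k_e = 0.34 / 0.305 = 1.115
AUC_0→∞ = 14.0875 + 1.115 = 15.2025 mg/L·hr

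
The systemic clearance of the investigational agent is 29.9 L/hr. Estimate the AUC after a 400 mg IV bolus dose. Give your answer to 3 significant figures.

AUC_0→∞ = Dose_iv / CL
        = 400 / 29.9 = 13.3779 mg/L·hr

AUC = 13.4 mg/L·hr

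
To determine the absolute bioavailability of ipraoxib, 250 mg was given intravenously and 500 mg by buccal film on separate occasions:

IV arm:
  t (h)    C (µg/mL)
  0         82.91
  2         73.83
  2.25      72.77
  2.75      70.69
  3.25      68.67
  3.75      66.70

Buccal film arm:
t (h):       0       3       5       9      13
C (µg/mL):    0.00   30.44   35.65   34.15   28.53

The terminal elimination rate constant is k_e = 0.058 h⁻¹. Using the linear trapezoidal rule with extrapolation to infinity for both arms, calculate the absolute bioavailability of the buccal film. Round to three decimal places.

Trapezoidal AUC_0→3.75 (IV):
  [0→2]: (82.91+73.83)/2 × 2 = 156.74
  [2→2.25]: (73.83+72.77)/2 × 0.25 = 18.325
  [2.25→2.75]: (72.77+70.69)/2 × 0.5 = 35.865
  [2.75→3.25]: (70.69+68.67)/2 × 0.5 = 34.84
  [3.25→3.75]: (68.67+66.70)/2 × 0.5 = 33.8425
  Sum = 279.6125 µg/mL·h
IV tail: 66.70/0.058 = 1150.000; AUC_iv,0→∞ = 279.6125 + 1150.000 = 1429.6125 µg/mL·h
Trapezoidal AUC_0→13 (buccal film):
  [0→3]: (0.00+30.44)/2 × 3 = 45.66
  [3→5]: (30.44+35.65)/2 × 2 = 66.09
  [5→9]: (35.65+34.15)/2 × 4 = 139.6
  [9→13]: (34.15+28.53)/2 × 4 = 125.36
  Sum = 376.71 µg/mL·h
buccal film tail: 28.53/0.058 = 491.897; AUC_ev,0→∞ = 376.71 + 491.897 = 868.607 µg/mL·h
F = (AUC_ev/D_ev)/(AUC_iv/D_iv) = (868.607/500)/(1429.6125/250) = 1.737214/5.71845 = 0.3038

F = 0.304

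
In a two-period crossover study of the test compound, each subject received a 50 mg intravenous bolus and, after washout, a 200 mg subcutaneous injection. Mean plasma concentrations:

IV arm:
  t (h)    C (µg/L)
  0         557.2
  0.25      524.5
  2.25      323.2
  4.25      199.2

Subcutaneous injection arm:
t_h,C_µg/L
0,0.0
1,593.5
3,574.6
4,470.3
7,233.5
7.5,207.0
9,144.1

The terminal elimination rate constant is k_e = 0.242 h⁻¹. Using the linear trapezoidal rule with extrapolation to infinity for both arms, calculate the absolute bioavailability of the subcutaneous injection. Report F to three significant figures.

F = 0.431

Trapezoidal AUC_0→4.25 (IV):
  [0→0.25]: (557.2+524.5)/2 × 0.25 = 135.2125
  [0.25→2.25]: (524.5+323.2)/2 × 2 = 847.7
  [2.25→4.25]: (323.2+199.2)/2 × 2 = 522.4
  Sum = 1505.3125 µg/L·h
IV tail: 199.2/0.242 = 823.140; AUC_iv,0→∞ = 1505.3125 + 823.140 = 2328.4525 µg/L·h
Trapezoidal AUC_0→9 (subcutaneous injection):
  [0→1]: (0.0+593.5)/2 × 1 = 296.75
  [1→3]: (593.5+574.6)/2 × 2 = 1168.1
  [3→4]: (574.6+470.3)/2 × 1 = 522.45
  [4→7]: (470.3+233.5)/2 × 3 = 1055.7
  [7→7.5]: (233.5+207.0)/2 × 0.5 = 110.125
  [7.5→9]: (207.0+144.1)/2 × 1.5 = 263.325
  Sum = 3416.45 µg/L·h
subcutaneous injection tail: 144.1/0.242 = 595.455; AUC_ev,0→∞ = 3416.45 + 595.455 = 4011.905 µg/L·h
F = (AUC_ev/D_ev)/(AUC_iv/D_iv) = (4011.905/200)/(2328.4525/50) = 20.059525/46.56905 = 0.4307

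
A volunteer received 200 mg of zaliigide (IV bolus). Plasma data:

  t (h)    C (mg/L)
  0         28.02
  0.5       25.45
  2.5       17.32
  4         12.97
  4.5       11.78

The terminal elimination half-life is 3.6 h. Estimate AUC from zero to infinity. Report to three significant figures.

AUC = 146 mg/L·h

Trapezoidal AUC_0→4.5:
  [0→0.5]: (28.02+25.45)/2 × 0.5 = 13.3675
  [0.5→2.5]: (25.45+17.32)/2 × 2 = 42.77
  [2.5→4]: (17.32+12.97)/2 × 1.5 = 22.7175
  [4→4.5]: (12.97+11.78)/2 × 0.5 = 6.1875
  Sum = 85.0425 mg/L·h
k_e = ln2 / t½ = 0.693147 / 3.6 = 0.1925 h^-1
Extrapolated tail: C_last / k_e = 11.78 / 0.1925 = 61.195
AUC_0→∞ = 85.0425 + 61.195 = 146.2375 mg/L·h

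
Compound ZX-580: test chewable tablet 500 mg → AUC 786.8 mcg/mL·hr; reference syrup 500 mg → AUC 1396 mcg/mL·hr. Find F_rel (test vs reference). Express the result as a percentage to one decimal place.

F_rel = (AUC_test/D_test) / (AUC_ref/D_ref)
      = (786.8/500) / (1396/500)
      = 1.5736 / 2.792 = 0.5636 = 56.36%

F_rel = 56.4%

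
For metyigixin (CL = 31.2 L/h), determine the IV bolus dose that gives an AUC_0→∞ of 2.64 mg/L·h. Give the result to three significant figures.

Dose = 82.4 mg

Dose_iv = CL × AUC_0→∞
     = 31.2 × 2.64 = 82.368 mg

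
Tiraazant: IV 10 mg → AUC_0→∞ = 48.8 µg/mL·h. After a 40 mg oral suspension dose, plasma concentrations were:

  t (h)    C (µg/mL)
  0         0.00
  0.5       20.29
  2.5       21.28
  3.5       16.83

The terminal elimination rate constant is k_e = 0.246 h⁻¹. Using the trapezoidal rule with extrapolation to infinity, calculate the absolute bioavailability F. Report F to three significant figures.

Trapezoidal AUC_0→3.5 (oral suspension):
  [0→0.5]: (0.00+20.29)/2 × 0.5 = 5.0725
  [0.5→2.5]: (20.29+21.28)/2 × 2 = 41.57
  [2.5→3.5]: (21.28+16.83)/2 × 1 = 19.055
  Sum = 65.6975 µg/mL·h
Tail: C_last/k_e = 16.83/0.246 = 68.415
AUC_0→∞ (oral suspension) = 65.6975 + 68.415 = 134.1125 µg/mL·h
F = (AUC_ev/D_ev)/(AUC_iv/D_iv) = (134.1125/40)/(48.8/10) = 3.3528125/4.88 = 0.6871

F = 0.687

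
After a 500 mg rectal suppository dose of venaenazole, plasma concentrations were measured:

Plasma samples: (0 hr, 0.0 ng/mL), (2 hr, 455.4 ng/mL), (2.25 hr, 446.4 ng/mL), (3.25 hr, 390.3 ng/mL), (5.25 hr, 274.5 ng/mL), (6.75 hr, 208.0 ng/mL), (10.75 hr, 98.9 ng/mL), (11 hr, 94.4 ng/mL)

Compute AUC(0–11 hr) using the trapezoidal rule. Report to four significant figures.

AUC = 2651 ng/mL·hr

Trapezoidal AUC_0→11:
  [0→2]: (0.0+455.4)/2 × 2 = 455.4
  [2→2.25]: (455.4+446.4)/2 × 0.25 = 112.725
  [2.25→3.25]: (446.4+390.3)/2 × 1 = 418.35
  [3.25→5.25]: (390.3+274.5)/2 × 2 = 664.8
  [5.25→6.75]: (274.5+208.0)/2 × 1.5 = 361.875
  [6.75→10.75]: (208.0+98.9)/2 × 4 = 613.8
  [10.75→11]: (98.9+94.4)/2 × 0.25 = 24.1625
  Sum = 2651.1125 ng/mL·hr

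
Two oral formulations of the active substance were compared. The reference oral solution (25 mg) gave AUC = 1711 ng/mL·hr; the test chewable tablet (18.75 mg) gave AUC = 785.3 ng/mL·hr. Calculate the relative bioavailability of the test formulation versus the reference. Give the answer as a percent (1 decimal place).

F_rel = 61.2%

F_rel = (AUC_test/D_test) / (AUC_ref/D_ref)
      = (785.3/18.75) / (1711/25)
      = 41.8827 / 68.44 = 0.6120 = 61.20%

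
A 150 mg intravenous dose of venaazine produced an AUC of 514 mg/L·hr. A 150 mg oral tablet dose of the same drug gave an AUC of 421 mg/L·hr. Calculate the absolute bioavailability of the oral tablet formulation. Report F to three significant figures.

F = 0.819

F = (AUC_ev / D_ev) / (AUC_iv / D_iv)
  = (421/150) / (514/150)
  = 2.80667 / 3.42667 = 0.8191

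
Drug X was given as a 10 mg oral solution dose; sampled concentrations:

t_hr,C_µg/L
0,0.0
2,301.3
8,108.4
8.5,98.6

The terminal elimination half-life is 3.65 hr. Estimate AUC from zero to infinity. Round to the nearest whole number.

Trapezoidal AUC_0→8.5:
  [0→2]: (0.0+301.3)/2 × 2 = 301.3
  [2→8]: (301.3+108.4)/2 × 6 = 1229.1
  [8→8.5]: (108.4+98.6)/2 × 0.5 = 51.75
  Sum = 1582.15 µg/L·hr
k_e = ln2 / t½ = 0.693147 / 3.65 = 0.1899 hr^-1
Extrapolated tail: C_last / k_e = 98.6 / 0.1899 = 519.221
AUC_0→∞ = 1582.15 + 519.221 = 2101.371 µg/L·hr

AUC = 2101 µg/L·hr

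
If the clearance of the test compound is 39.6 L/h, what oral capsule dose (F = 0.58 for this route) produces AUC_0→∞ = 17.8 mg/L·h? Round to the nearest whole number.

Dose = CL × AUC_0→∞ / F
     = 39.6 × 17.8 / 0.58 = 1215.31 mg

Dose = 1215 mg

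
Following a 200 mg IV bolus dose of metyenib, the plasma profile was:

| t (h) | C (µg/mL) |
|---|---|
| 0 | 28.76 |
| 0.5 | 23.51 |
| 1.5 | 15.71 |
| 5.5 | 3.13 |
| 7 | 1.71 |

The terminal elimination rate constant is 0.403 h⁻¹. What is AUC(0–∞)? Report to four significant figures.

AUC = 78.23 µg/mL·h

Trapezoidal AUC_0→7:
  [0→0.5]: (28.76+23.51)/2 × 0.5 = 13.0675
  [0.5→1.5]: (23.51+15.71)/2 × 1 = 19.61
  [1.5→5.5]: (15.71+3.13)/2 × 4 = 37.68
  [5.5→7]: (3.13+1.71)/2 × 1.5 = 3.63
  Sum = 73.9875 µg/mL·h
Extrapolated tail: C_last / k_e = 1.71 / 0.403 = 4.243
AUC_0→∞ = 73.9875 + 4.243 = 78.2305 µg/mL·h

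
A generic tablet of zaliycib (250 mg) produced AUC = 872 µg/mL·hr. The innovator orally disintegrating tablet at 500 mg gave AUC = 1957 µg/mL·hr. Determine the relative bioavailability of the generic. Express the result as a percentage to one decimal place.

F_rel = (AUC_test/D_test) / (AUC_ref/D_ref)
      = (872/250) / (1957/500)
      = 3.488 / 3.914 = 0.8912 = 89.12%

F_rel = 89.1%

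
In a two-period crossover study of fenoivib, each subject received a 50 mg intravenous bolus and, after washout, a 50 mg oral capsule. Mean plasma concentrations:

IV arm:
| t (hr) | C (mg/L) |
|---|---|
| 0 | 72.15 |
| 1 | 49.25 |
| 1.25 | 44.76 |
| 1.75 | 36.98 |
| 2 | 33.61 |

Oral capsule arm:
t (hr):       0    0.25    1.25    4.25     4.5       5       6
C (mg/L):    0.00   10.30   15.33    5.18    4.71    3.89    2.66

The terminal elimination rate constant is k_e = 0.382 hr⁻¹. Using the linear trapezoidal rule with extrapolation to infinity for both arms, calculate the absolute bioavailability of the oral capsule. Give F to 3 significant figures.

F = 0.308

Trapezoidal AUC_0→2 (IV):
  [0→1]: (72.15+49.25)/2 × 1 = 60.7
  [1→1.25]: (49.25+44.76)/2 × 0.25 = 11.75125
  [1.25→1.75]: (44.76+36.98)/2 × 0.5 = 20.435
  [1.75→2]: (36.98+33.61)/2 × 0.25 = 8.82375
  Sum = 101.71 mg/L·hr
IV tail: 33.61/0.382 = 87.984; AUC_iv,0→∞ = 101.71 + 87.984 = 189.694 mg/L·hr
Trapezoidal AUC_0→6 (oral capsule):
  [0→0.25]: (0.00+10.30)/2 × 0.25 = 1.2875
  [0.25→1.25]: (10.30+15.33)/2 × 1 = 12.815
  [1.25→4.25]: (15.33+5.18)/2 × 3 = 30.765
  [4.25→4.5]: (5.18+4.71)/2 × 0.25 = 1.23625
  [4.5→5]: (4.71+3.89)/2 × 0.5 = 2.15
  [5→6]: (3.89+2.66)/2 × 1 = 3.275
  Sum = 51.52875 mg/L·hr
oral capsule tail: 2.66/0.382 = 6.963; AUC_ev,0→∞ = 51.52875 + 6.963 = 58.49175 mg/L·hr
F = (AUC_ev/D_ev)/(AUC_iv/D_iv) = (58.49175/50)/(189.694/50) = 1.169835/3.79388 = 0.3083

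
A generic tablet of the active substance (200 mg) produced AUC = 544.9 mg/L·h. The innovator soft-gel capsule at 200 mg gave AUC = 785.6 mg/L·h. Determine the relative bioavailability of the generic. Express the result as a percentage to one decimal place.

F_rel = 69.4%

F_rel = (AUC_test/D_test) / (AUC_ref/D_ref)
      = (544.9/200) / (785.6/200)
      = 2.7245 / 3.928 = 0.6936 = 69.36%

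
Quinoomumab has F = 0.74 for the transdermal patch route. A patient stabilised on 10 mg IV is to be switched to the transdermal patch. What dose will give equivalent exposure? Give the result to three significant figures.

For equal systemic exposure: F × D_ev = D_iv
D_ev = D_iv / F = 10 / 0.74 = 13.5135 mg

D_transdermal = 13.5 mg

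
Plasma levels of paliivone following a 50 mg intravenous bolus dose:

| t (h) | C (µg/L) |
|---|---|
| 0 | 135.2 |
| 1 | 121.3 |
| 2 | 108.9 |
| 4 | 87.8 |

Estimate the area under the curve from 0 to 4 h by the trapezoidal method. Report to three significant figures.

AUC = 440 µg/L·h

Trapezoidal AUC_0→4:
  [0→1]: (135.2+121.3)/2 × 1 = 128.25
  [1→2]: (121.3+108.9)/2 × 1 = 115.1
  [2→4]: (108.9+87.8)/2 × 2 = 196.7
  Sum = 440.05 µg/L·h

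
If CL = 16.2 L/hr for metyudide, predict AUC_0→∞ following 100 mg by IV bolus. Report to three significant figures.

AUC_0→∞ = Dose_iv / CL
        = 100 / 16.2 = 6.17284 mg/L·hr

AUC = 6.17 mg/L·hr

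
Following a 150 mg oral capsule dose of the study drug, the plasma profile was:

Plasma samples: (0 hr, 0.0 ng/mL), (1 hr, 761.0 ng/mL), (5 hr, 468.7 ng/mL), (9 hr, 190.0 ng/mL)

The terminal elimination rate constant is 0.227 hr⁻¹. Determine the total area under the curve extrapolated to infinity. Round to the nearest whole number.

AUC = 4994 ng/mL·hr

Trapezoidal AUC_0→9:
  [0→1]: (0.0+761.0)/2 × 1 = 380.5
  [1→5]: (761.0+468.7)/2 × 4 = 2459.4
  [5→9]: (468.7+190.0)/2 × 4 = 1317.4
  Sum = 4157.3 ng/mL·hr
Extrapolated tail: C_last / k_e = 190.0 / 0.227 = 837.004
AUC_0→∞ = 4157.3 + 837.004 = 4994.304 ng/mL·hr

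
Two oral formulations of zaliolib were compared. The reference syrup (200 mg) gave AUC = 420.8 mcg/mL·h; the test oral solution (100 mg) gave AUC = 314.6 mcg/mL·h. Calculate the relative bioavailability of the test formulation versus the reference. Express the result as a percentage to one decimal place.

F_rel = 149.5%

F_rel = (AUC_test/D_test) / (AUC_ref/D_ref)
      = (314.6/100) / (420.8/200)
      = 3.146 / 2.104 = 1.4952 = 149.52%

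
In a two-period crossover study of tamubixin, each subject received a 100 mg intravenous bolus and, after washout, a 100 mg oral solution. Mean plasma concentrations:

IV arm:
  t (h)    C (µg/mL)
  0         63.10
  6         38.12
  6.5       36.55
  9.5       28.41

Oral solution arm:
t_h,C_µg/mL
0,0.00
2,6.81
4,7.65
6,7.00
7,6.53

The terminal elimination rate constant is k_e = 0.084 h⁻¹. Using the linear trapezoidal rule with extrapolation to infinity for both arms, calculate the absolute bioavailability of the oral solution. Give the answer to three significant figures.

F = 0.159

Trapezoidal AUC_0→9.5 (IV):
  [0→6]: (63.10+38.12)/2 × 6 = 303.66
  [6→6.5]: (38.12+36.55)/2 × 0.5 = 18.6675
  [6.5→9.5]: (36.55+28.41)/2 × 3 = 97.44
  Sum = 419.7675 µg/mL·h
IV tail: 28.41/0.084 = 338.214; AUC_iv,0→∞ = 419.7675 + 338.214 = 757.9815 µg/mL·h
Trapezoidal AUC_0→7 (oral solution):
  [0→2]: (0.00+6.81)/2 × 2 = 6.81
  [2→4]: (6.81+7.65)/2 × 2 = 14.46
  [4→6]: (7.65+7.00)/2 × 2 = 14.65
  [6→7]: (7.00+6.53)/2 × 1 = 6.765
  Sum = 42.685 µg/mL·h
oral solution tail: 6.53/0.084 = 77.738; AUC_ev,0→∞ = 42.685 + 77.738 = 120.423 µg/mL·h
F = (AUC_ev/D_ev)/(AUC_iv/D_iv) = (120.423/100)/(757.9815/100) = 1.20423/7.579815 = 0.1589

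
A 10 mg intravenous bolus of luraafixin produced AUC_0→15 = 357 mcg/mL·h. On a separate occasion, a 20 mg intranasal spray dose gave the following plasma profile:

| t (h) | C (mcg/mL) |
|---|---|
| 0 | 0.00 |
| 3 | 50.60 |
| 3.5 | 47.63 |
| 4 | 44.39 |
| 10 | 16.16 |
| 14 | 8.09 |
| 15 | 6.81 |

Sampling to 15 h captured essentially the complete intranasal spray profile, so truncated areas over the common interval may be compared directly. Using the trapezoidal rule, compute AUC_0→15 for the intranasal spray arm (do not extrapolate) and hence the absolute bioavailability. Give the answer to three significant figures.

Trapezoidal AUC_0→15 (intranasal spray):
  [0→3]: (0.00+50.60)/2 × 3 = 75.9
  [3→3.5]: (50.60+47.63)/2 × 0.5 = 24.5575
  [3.5→4]: (47.63+44.39)/2 × 0.5 = 23.005
  [4→10]: (44.39+16.16)/2 × 6 = 181.65
  [10→14]: (16.16+8.09)/2 × 4 = 48.5
  [14→15]: (8.09+6.81)/2 × 1 = 7.45
  Sum = 361.0625 mcg/mL·h
F = (AUC_ev/D_ev)/(AUC_iv/D_iv) = (361.0625/20)/(357/10) = 18.053125/35.7 = 0.5057

F = 0.506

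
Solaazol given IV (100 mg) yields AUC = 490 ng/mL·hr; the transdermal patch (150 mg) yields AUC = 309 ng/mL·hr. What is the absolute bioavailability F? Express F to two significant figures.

F = (AUC_ev / D_ev) / (AUC_iv / D_iv)
  = (309/150) / (490/100)
  = 2.06 / 4.9 = 0.4204

F = 0.42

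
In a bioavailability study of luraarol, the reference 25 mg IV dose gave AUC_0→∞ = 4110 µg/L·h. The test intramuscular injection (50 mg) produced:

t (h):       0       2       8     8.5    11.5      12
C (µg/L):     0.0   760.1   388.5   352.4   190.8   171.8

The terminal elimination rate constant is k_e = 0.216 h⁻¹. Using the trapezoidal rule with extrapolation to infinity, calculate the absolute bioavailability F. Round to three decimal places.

Trapezoidal AUC_0→12 (intramuscular injection):
  [0→2]: (0.0+760.1)/2 × 2 = 760.1
  [2→8]: (760.1+388.5)/2 × 6 = 3445.8
  [8→8.5]: (388.5+352.4)/2 × 0.5 = 185.225
  [8.5→11.5]: (352.4+190.8)/2 × 3 = 814.8
  [11.5→12]: (190.8+171.8)/2 × 0.5 = 90.65
  Sum = 5296.575 µg/L·h
Tail: C_last/k_e = 171.8/0.216 = 795.370
AUC_0→∞ (intramuscular injection) = 5296.575 + 795.370 = 6091.945 µg/L·h
F = (AUC_ev/D_ev)/(AUC_iv/D_iv) = (6091.945/50)/(4110/25) = 121.8389/164.4 = 0.7411

F = 0.741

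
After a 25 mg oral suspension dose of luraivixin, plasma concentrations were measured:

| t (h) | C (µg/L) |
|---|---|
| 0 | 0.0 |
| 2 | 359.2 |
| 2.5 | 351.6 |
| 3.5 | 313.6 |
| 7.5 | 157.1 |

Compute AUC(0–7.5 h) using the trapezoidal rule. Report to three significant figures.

Trapezoidal AUC_0→7.5:
  [0→2]: (0.0+359.2)/2 × 2 = 359.2
  [2→2.5]: (359.2+351.6)/2 × 0.5 = 177.7
  [2.5→3.5]: (351.6+313.6)/2 × 1 = 332.6
  [3.5→7.5]: (313.6+157.1)/2 × 4 = 941.4
  Sum = 1810.9 µg/L·h

AUC = 1810 µg/L·h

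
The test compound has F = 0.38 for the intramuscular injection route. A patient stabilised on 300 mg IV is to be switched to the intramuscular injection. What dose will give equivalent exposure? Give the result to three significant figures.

For equal systemic exposure: F × D_ev = D_iv
D_ev = D_iv / F = 300 / 0.38 = 789.474 mg

D_intramuscular = 789 mg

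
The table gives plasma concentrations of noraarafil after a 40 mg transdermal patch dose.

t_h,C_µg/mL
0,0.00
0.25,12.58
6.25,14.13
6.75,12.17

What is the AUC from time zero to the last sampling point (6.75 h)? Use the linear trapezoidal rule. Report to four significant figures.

Trapezoidal AUC_0→6.75:
  [0→0.25]: (0.00+12.58)/2 × 0.25 = 1.5725
  [0.25→6.25]: (12.58+14.13)/2 × 6 = 80.13
  [6.25→6.75]: (14.13+12.17)/2 × 0.5 = 6.575
  Sum = 88.2775 µg/mL·h

AUC = 88.28 µg/mL·h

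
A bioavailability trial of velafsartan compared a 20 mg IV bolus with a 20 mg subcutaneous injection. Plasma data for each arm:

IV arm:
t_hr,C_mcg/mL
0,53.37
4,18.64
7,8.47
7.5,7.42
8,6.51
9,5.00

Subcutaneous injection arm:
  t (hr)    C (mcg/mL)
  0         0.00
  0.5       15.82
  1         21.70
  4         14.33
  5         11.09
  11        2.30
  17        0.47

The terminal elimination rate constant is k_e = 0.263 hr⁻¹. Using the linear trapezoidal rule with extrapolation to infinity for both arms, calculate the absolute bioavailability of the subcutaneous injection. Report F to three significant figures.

Trapezoidal AUC_0→9 (IV):
  [0→4]: (53.37+18.64)/2 × 4 = 144.02
  [4→7]: (18.64+8.47)/2 × 3 = 40.665
  [7→7.5]: (8.47+7.42)/2 × 0.5 = 3.9725
  [7.5→8]: (7.42+6.51)/2 × 0.5 = 3.4825
  [8→9]: (6.51+5.00)/2 × 1 = 5.755
  Sum = 197.895 mcg/mL·hr
IV tail: 5.00/0.263 = 19.011; AUC_iv,0→∞ = 197.895 + 19.011 = 216.906 mcg/mL·hr
Trapezoidal AUC_0→17 (subcutaneous injection):
  [0→0.5]: (0.00+15.82)/2 × 0.5 = 3.955
  [0.5→1]: (15.82+21.70)/2 × 0.5 = 9.38
  [1→4]: (21.70+14.33)/2 × 3 = 54.045
  [4→5]: (14.33+11.09)/2 × 1 = 12.71
  [5→11]: (11.09+2.30)/2 × 6 = 40.17
  [11→17]: (2.30+0.47)/2 × 6 = 8.31
  Sum = 128.57 mcg/mL·hr
subcutaneous injection tail: 0.47/0.263 = 1.787; AUC_ev,0→∞ = 128.57 + 1.787 = 130.357 mcg/mL·hr
F = (AUC_ev/D_ev)/(AUC_iv/D_iv) = (130.357/20)/(216.906/20) = 6.51785/10.8453 = 0.6010

F = 0.601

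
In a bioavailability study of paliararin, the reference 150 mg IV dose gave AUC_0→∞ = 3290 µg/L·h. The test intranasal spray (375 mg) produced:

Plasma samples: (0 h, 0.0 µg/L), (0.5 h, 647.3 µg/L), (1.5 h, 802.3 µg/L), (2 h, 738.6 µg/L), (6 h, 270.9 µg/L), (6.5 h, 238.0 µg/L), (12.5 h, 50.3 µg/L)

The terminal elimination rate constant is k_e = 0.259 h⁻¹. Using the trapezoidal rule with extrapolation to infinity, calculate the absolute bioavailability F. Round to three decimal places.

F = 0.544

Trapezoidal AUC_0→12.5 (intranasal spray):
  [0→0.5]: (0.0+647.3)/2 × 0.5 = 161.825
  [0.5→1.5]: (647.3+802.3)/2 × 1 = 724.8
  [1.5→2]: (802.3+738.6)/2 × 0.5 = 385.225
  [2→6]: (738.6+270.9)/2 × 4 = 2019.0
  [6→6.5]: (270.9+238.0)/2 × 0.5 = 127.225
  [6.5→12.5]: (238.0+50.3)/2 × 6 = 864.9
  Sum = 4282.975 µg/L·h
Tail: C_last/k_e = 50.3/0.259 = 194.208
AUC_0→∞ (intranasal spray) = 4282.975 + 194.208 = 4477.183 µg/L·h
F = (AUC_ev/D_ev)/(AUC_iv/D_iv) = (4477.183/375)/(3290/150) = 11.9392/21.9333 = 0.5443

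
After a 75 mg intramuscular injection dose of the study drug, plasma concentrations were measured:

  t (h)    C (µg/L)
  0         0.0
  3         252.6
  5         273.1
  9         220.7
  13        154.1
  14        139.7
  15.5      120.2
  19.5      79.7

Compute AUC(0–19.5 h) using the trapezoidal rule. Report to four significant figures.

Trapezoidal AUC_0→19.5:
  [0→3]: (0.0+252.6)/2 × 3 = 378.9
  [3→5]: (252.6+273.1)/2 × 2 = 525.7
  [5→9]: (273.1+220.7)/2 × 4 = 987.6
  [9→13]: (220.7+154.1)/2 × 4 = 749.6
  [13→14]: (154.1+139.7)/2 × 1 = 146.9
  [14→15.5]: (139.7+120.2)/2 × 1.5 = 194.925
  [15.5→19.5]: (120.2+79.7)/2 × 4 = 399.8
  Sum = 3383.425 µg/L·h

AUC = 3383 µg/L·h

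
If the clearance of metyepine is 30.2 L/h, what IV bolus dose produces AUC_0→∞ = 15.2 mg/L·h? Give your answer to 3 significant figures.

Dose_iv = CL × AUC_0→∞
     = 30.2 × 15.2 = 459.04 mg

Dose = 459 mg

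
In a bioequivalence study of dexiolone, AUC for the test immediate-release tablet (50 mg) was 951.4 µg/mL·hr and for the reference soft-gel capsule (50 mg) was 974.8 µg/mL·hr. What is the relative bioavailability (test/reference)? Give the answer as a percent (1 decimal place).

F_rel = (AUC_test/D_test) / (AUC_ref/D_ref)
      = (951.4/50) / (974.8/50)
      = 19.028 / 19.496 = 0.9760 = 97.60%

F_rel = 97.6%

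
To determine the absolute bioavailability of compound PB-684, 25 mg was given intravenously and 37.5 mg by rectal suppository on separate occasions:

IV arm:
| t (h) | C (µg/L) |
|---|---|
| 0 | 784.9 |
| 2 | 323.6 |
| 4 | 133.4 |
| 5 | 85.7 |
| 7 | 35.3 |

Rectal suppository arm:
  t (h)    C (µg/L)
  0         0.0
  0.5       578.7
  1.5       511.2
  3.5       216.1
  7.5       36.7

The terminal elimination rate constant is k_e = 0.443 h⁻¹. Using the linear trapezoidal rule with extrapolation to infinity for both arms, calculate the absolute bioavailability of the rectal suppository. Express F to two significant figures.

Trapezoidal AUC_0→7 (IV):
  [0→2]: (784.9+323.6)/2 × 2 = 1108.5
  [2→4]: (323.6+133.4)/2 × 2 = 457.0
  [4→5]: (133.4+85.7)/2 × 1 = 109.55
  [5→7]: (85.7+35.3)/2 × 2 = 121.0
  Sum = 1796.05 µg/L·h
IV tail: 35.3/0.443 = 79.684; AUC_iv,0→∞ = 1796.05 + 79.684 = 1875.734 µg/L·h
Trapezoidal AUC_0→7.5 (rectal suppository):
  [0→0.5]: (0.0+578.7)/2 × 0.5 = 144.675
  [0.5→1.5]: (578.7+511.2)/2 × 1 = 544.95
  [1.5→3.5]: (511.2+216.1)/2 × 2 = 727.3
  [3.5→7.5]: (216.1+36.7)/2 × 4 = 505.6
  Sum = 1922.525 µg/L·h
rectal suppository tail: 36.7/0.443 = 82.844; AUC_ev,0→∞ = 1922.525 + 82.844 = 2005.369 µg/L·h
F = (AUC_ev/D_ev)/(AUC_iv/D_iv) = (2005.369/37.5)/(1875.734/25) = 53.4765/75.02936 = 0.7127

F = 0.71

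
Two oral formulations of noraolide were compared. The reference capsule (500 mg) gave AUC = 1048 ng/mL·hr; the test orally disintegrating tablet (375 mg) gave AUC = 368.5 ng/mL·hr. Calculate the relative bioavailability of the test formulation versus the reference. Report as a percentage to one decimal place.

F_rel = 46.9%

F_rel = (AUC_test/D_test) / (AUC_ref/D_ref)
      = (368.5/375) / (1048/500)
      = 0.982667 / 2.096 = 0.4688 = 46.88%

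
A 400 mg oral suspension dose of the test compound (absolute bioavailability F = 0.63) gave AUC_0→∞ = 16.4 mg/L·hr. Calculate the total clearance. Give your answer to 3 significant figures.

CL = F × Dose / AUC_0→∞
   = 0.63 × 400 / 16.4 = 15.3659 L/hr

CL = 15.4 L/hr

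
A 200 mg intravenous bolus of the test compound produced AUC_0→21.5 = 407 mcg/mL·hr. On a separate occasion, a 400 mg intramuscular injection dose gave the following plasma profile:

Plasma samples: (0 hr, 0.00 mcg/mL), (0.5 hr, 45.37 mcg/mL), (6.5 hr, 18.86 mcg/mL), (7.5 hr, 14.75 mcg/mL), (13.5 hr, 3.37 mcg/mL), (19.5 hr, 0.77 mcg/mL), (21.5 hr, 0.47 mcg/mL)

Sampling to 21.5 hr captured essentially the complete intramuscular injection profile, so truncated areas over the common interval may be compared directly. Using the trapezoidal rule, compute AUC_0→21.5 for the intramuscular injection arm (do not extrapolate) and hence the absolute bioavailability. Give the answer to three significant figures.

Trapezoidal AUC_0→21.5 (intramuscular injection):
  [0→0.5]: (0.00+45.37)/2 × 0.5 = 11.3425
  [0.5→6.5]: (45.37+18.86)/2 × 6 = 192.69
  [6.5→7.5]: (18.86+14.75)/2 × 1 = 16.805
  [7.5→13.5]: (14.75+3.37)/2 × 6 = 54.36
  [13.5→19.5]: (3.37+0.77)/2 × 6 = 12.42
  [19.5→21.5]: (0.77+0.47)/2 × 2 = 1.24
  Sum = 288.8575 mcg/mL·hr
F = (AUC_ev/D_ev)/(AUC_iv/D_iv) = (288.8575/400)/(407/200) = 0.72214375/2.035 = 0.3549

F = 0.355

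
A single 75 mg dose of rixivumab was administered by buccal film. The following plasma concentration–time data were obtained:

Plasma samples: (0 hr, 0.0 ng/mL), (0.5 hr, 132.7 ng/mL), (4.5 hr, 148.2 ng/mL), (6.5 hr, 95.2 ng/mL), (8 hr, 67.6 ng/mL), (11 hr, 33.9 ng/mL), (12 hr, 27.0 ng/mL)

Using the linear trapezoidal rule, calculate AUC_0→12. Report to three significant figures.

AUC = 1140 ng/mL·hr

Trapezoidal AUC_0→12:
  [0→0.5]: (0.0+132.7)/2 × 0.5 = 33.175
  [0.5→4.5]: (132.7+148.2)/2 × 4 = 561.8
  [4.5→6.5]: (148.2+95.2)/2 × 2 = 243.4
  [6.5→8]: (95.2+67.6)/2 × 1.5 = 122.1
  [8→11]: (67.6+33.9)/2 × 3 = 152.25
  [11→12]: (33.9+27.0)/2 × 1 = 30.45
  Sum = 1143.175 ng/mL·hr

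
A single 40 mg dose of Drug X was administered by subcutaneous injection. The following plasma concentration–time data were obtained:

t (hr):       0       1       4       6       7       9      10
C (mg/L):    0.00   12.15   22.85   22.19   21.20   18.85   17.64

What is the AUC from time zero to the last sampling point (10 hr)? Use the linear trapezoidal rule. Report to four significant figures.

Trapezoidal AUC_0→10:
  [0→1]: (0.00+12.15)/2 × 1 = 6.075
  [1→4]: (12.15+22.85)/2 × 3 = 52.5
  [4→6]: (22.85+22.19)/2 × 2 = 45.04
  [6→7]: (22.19+21.20)/2 × 1 = 21.695
  [7→9]: (21.20+18.85)/2 × 2 = 40.05
  [9→10]: (18.85+17.64)/2 × 1 = 18.245
  Sum = 183.605 mg/L·hr

AUC = 183.6 mg/L·hr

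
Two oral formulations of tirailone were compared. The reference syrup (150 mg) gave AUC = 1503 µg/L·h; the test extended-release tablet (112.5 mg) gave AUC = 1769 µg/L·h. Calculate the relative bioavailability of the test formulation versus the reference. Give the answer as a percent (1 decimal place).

F_rel = 156.9%

F_rel = (AUC_test/D_test) / (AUC_ref/D_ref)
      = (1769/112.5) / (1503/150)
      = 15.7244 / 10.02 = 1.5693 = 156.93%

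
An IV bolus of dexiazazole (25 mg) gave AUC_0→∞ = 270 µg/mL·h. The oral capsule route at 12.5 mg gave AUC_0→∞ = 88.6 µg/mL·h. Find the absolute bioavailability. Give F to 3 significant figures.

F = 0.656

F = (AUC_ev / D_ev) / (AUC_iv / D_iv)
  = (88.6/12.5) / (270/25)
  = 7.088 / 10.8 = 0.6563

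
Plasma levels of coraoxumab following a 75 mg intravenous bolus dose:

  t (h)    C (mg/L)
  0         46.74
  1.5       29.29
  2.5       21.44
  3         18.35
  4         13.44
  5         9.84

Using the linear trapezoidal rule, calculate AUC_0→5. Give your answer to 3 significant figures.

Trapezoidal AUC_0→5:
  [0→1.5]: (46.74+29.29)/2 × 1.5 = 57.0225
  [1.5→2.5]: (29.29+21.44)/2 × 1 = 25.365
  [2.5→3]: (21.44+18.35)/2 × 0.5 = 9.9475
  [3→4]: (18.35+13.44)/2 × 1 = 15.895
  [4→5]: (13.44+9.84)/2 × 1 = 11.64
  Sum = 119.87 mg/L·h

AUC = 120 mg/L·h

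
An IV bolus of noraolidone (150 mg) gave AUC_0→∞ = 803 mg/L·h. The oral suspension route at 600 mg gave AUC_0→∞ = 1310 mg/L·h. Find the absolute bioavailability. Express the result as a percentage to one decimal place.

F = (AUC_ev / D_ev) / (AUC_iv / D_iv)
  = (1310/600) / (803/150)
  = 2.18333 / 5.35333 = 0.4078
  = 40.78%

F = 40.8%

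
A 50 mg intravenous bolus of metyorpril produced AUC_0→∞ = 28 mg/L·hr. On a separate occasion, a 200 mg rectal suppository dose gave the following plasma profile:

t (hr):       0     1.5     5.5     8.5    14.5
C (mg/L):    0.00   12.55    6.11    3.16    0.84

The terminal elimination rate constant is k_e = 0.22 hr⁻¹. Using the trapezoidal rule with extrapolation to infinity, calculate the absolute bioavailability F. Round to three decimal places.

F = 0.683

Trapezoidal AUC_0→14.5 (rectal suppository):
  [0→1.5]: (0.00+12.55)/2 × 1.5 = 9.4125
  [1.5→5.5]: (12.55+6.11)/2 × 4 = 37.32
  [5.5→8.5]: (6.11+3.16)/2 × 3 = 13.905
  [8.5→14.5]: (3.16+0.84)/2 × 6 = 12.0
  Sum = 72.6375 mg/L·hr
Tail: C_last/k_e = 0.84/0.22 = 3.818
AUC_0→∞ (rectal suppository) = 72.6375 + 3.818 = 76.4555 mg/L·hr
F = (AUC_ev/D_ev)/(AUC_iv/D_iv) = (76.4555/200)/(28/50) = 0.3822775/0.56 = 0.6826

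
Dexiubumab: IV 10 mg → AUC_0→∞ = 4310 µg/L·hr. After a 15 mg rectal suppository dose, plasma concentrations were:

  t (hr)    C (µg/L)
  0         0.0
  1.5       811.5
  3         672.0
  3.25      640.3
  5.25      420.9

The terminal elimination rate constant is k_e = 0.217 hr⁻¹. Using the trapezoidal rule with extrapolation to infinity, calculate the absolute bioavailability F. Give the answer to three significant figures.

F = 0.756

Trapezoidal AUC_0→5.25 (rectal suppository):
  [0→1.5]: (0.0+811.5)/2 × 1.5 = 608.625
  [1.5→3]: (811.5+672.0)/2 × 1.5 = 1112.625
  [3→3.25]: (672.0+640.3)/2 × 0.25 = 164.0375
  [3.25→5.25]: (640.3+420.9)/2 × 2 = 1061.2
  Sum = 2946.4875 µg/L·hr
Tail: C_last/k_e = 420.9/0.217 = 1939.631
AUC_0→∞ (rectal suppository) = 2946.4875 + 1939.631 = 4886.1185 µg/L·hr
F = (AUC_ev/D_ev)/(AUC_iv/D_iv) = (4886.1185/15)/(4310/10) = 325.741/431 = 0.7558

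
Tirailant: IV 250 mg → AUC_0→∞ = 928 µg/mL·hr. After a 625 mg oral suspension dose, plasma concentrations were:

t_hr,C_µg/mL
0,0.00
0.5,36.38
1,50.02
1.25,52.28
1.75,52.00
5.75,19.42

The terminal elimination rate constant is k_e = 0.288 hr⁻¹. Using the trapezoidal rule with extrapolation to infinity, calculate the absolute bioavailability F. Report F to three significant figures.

Trapezoidal AUC_0→5.75 (oral suspension):
  [0→0.5]: (0.00+36.38)/2 × 0.5 = 9.095
  [0.5→1]: (36.38+50.02)/2 × 0.5 = 21.6
  [1→1.25]: (50.02+52.28)/2 × 0.25 = 12.7875
  [1.25→1.75]: (52.28+52.00)/2 × 0.5 = 26.07
  [1.75→5.75]: (52.00+19.42)/2 × 4 = 142.84
  Sum = 212.3925 µg/mL·hr
Tail: C_last/k_e = 19.42/0.288 = 67.431
AUC_0→∞ (oral suspension) = 212.3925 + 67.431 = 279.8235 µg/mL·hr
F = (AUC_ev/D_ev)/(AUC_iv/D_iv) = (279.8235/625)/(928/250) = 0.4477176/3.712 = 0.1206

F = 0.121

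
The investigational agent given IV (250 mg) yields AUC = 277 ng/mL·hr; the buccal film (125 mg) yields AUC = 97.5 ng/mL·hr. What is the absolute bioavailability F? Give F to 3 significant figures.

F = 0.704

F = (AUC_ev / D_ev) / (AUC_iv / D_iv)
  = (97.5/125) / (277/250)
  = 0.78 / 1.108 = 0.7040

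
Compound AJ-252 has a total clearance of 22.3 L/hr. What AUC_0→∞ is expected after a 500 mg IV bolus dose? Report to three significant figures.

AUC_0→∞ = Dose_iv / CL
        = 500 / 22.3 = 22.4215 mg/L·hr

AUC = 22.4 mg/L·hr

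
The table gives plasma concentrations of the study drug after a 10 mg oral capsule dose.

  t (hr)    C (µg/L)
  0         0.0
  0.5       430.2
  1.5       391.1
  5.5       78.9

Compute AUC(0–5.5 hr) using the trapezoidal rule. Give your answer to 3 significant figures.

AUC = 1460 µg/L·hr

Trapezoidal AUC_0→5.5:
  [0→0.5]: (0.0+430.2)/2 × 0.5 = 107.55
  [0.5→1.5]: (430.2+391.1)/2 × 1 = 410.65
  [1.5→5.5]: (391.1+78.9)/2 × 4 = 940.0
  Sum = 1458.2 µg/L·hr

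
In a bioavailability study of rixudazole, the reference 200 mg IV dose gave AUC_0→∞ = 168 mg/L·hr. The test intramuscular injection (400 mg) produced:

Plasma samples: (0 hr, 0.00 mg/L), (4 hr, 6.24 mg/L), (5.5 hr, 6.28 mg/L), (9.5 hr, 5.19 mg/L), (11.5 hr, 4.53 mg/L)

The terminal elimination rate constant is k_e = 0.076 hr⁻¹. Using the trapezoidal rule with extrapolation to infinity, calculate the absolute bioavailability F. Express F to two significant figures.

Trapezoidal AUC_0→11.5 (intramuscular injection):
  [0→4]: (0.00+6.24)/2 × 4 = 12.48
  [4→5.5]: (6.24+6.28)/2 × 1.5 = 9.39
  [5.5→9.5]: (6.28+5.19)/2 × 4 = 22.94
  [9.5→11.5]: (5.19+4.53)/2 × 2 = 9.72
  Sum = 54.53 mg/L·hr
Tail: C_last/k_e = 4.53/0.076 = 59.605
AUC_0→∞ (intramuscular injection) = 54.53 + 59.605 = 114.135 mg/L·hr
F = (AUC_ev/D_ev)/(AUC_iv/D_iv) = (114.135/400)/(168/200) = 0.2853375/0.84 = 0.3397

F = 0.34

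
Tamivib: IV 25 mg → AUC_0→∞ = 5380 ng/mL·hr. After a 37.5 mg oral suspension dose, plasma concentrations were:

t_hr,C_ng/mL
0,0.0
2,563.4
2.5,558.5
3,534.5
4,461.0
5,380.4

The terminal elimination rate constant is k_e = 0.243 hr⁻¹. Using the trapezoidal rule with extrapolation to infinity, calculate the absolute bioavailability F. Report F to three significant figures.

Trapezoidal AUC_0→5 (oral suspension):
  [0→2]: (0.0+563.4)/2 × 2 = 563.4
  [2→2.5]: (563.4+558.5)/2 × 0.5 = 280.475
  [2.5→3]: (558.5+534.5)/2 × 0.5 = 273.25
  [3→4]: (534.5+461.0)/2 × 1 = 497.75
  [4→5]: (461.0+380.4)/2 × 1 = 420.7
  Sum = 2035.575 ng/mL·hr
Tail: C_last/k_e = 380.4/0.243 = 1565.432
AUC_0→∞ (oral suspension) = 2035.575 + 1565.432 = 3601.007 ng/mL·hr
F = (AUC_ev/D_ev)/(AUC_iv/D_iv) = (3601.007/37.5)/(5380/25) = 96.0269/215.2 = 0.4462

F = 0.446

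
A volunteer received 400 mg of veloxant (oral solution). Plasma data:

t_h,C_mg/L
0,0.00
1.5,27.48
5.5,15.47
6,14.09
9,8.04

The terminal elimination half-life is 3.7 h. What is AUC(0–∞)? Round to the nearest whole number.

Trapezoidal AUC_0→9:
  [0→1.5]: (0.00+27.48)/2 × 1.5 = 20.61
  [1.5→5.5]: (27.48+15.47)/2 × 4 = 85.9
  [5.5→6]: (15.47+14.09)/2 × 0.5 = 7.39
  [6→9]: (14.09+8.04)/2 × 3 = 33.195
  Sum = 147.095 mg/L·h
k_e = ln2 / t½ = 0.693147 / 3.7 = 0.1873 h^-1
Extrapolated tail: C_last / k_e = 8.04 / 0.1873 = 42.926
AUC_0→∞ = 147.095 + 42.926 = 190.021 mg/L·h

AUC = 190 mg/L·h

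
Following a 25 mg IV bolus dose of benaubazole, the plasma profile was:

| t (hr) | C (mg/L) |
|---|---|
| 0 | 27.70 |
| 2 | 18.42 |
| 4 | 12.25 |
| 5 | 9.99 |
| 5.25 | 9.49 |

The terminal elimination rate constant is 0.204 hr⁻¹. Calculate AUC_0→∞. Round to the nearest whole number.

AUC = 137 mg/L·hr

Trapezoidal AUC_0→5.25:
  [0→2]: (27.70+18.42)/2 × 2 = 46.12
  [2→4]: (18.42+12.25)/2 × 2 = 30.67
  [4→5]: (12.25+9.99)/2 × 1 = 11.12
  [5→5.25]: (9.99+9.49)/2 × 0.25 = 2.435
  Sum = 90.345 mg/L·hr
Extrapolated tail: C_last / k_e = 9.49 / 0.204 = 46.520
AUC_0→∞ = 90.345 + 46.520 = 136.865 mg/L·hr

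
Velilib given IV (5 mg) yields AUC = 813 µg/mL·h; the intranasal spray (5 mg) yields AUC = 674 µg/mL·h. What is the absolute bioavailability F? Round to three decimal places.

F = 0.829

F = (AUC_ev / D_ev) / (AUC_iv / D_iv)
  = (674/5) / (813/5)
  = 134.8 / 162.6 = 0.8290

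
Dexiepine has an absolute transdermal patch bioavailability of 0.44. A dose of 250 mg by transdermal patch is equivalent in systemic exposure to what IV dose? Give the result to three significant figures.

D_iv = 110 mg

Systemic exposure from an extravascular dose = F × D_ev, so the equivalent IV dose is F × D_ev.
D_iv = F × D_ev = 0.44 × 250 = 110 mg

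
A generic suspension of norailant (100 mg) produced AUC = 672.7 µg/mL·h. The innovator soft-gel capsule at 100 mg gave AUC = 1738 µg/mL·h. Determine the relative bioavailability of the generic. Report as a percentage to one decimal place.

F_rel = (AUC_test/D_test) / (AUC_ref/D_ref)
      = (672.7/100) / (1738/100)
      = 6.727 / 17.38 = 0.3871 = 38.71%

F_rel = 38.7%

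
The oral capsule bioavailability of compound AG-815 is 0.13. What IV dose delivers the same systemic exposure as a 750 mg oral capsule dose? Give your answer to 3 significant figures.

Systemic exposure from an extravascular dose = F × D_ev, so the equivalent IV dose is F × D_ev.
D_iv = F × D_ev = 0.13 × 750 = 97.5 mg

D_iv = 97.5 mg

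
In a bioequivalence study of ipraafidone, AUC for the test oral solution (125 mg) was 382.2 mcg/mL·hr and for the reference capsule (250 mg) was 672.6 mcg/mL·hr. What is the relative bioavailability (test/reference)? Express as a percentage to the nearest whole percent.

F_rel = (AUC_test/D_test) / (AUC_ref/D_ref)
      = (382.2/125) / (672.6/250)
      = 3.0576 / 2.6904 = 1.1365 = 113.65%

F_rel = 114%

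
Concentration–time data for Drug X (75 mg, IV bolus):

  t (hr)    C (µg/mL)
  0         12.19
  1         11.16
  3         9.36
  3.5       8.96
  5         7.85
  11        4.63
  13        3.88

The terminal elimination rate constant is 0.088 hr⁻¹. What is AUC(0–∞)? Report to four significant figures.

AUC = 139.4 µg/mL·hr

Trapezoidal AUC_0→13:
  [0→1]: (12.19+11.16)/2 × 1 = 11.675
  [1→3]: (11.16+9.36)/2 × 2 = 20.52
  [3→3.5]: (9.36+8.96)/2 × 0.5 = 4.58
  [3.5→5]: (8.96+7.85)/2 × 1.5 = 12.6075
  [5→11]: (7.85+4.63)/2 × 6 = 37.44
  [11→13]: (4.63+3.88)/2 × 2 = 8.51
  Sum = 95.3325 µg/mL·hr
Extrapolated tail: C_last / k_e = 3.88 / 0.088 = 44.091
AUC_0→∞ = 95.3325 + 44.091 = 139.4235 µg/mL·hr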